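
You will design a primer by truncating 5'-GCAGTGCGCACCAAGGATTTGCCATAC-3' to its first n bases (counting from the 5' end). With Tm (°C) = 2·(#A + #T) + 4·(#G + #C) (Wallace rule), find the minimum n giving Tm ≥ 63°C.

n = 21

First 20 bases: GCAGTGCGCACCAAGGATTT → Tm = 62°C (< 63°C)
First 21 bases: GCAGTGCGCACCAAGGATTTG → Tm = 66°C (≥ 63°C)
Since every base adds ≥2°C, Tm only increases with n, so the threshold is first crossed at n = 21.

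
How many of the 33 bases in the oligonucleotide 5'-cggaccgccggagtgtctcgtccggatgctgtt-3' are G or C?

22

Scanning the sequence gives T=8, C=10, G=12, A=3.
Total G or C: 12 + 10 = 22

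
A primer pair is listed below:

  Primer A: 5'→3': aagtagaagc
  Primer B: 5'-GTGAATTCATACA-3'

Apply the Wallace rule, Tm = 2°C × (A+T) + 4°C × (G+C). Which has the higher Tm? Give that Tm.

Primer B, 34°C

Primer A: A+T=6, G+C=4 → Tm = 2(6)+4(4) = 28°C
Primer B: A+T=9, G+C=4 → Tm = 2(9)+4(4) = 34°C
28°C vs 34°C → primer B is higher.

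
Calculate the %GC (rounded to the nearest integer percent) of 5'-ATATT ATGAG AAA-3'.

15%

Base counts: C=0, A=7, G=2, T=4
G+C = 2 + 0 = 2 out of 13 bases
%GC = 2/13 × 100 = 15.38% ≈ 15%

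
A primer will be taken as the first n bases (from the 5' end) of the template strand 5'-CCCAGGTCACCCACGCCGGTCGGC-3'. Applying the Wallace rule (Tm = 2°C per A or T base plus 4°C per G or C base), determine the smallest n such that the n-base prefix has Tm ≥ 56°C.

First 15 bases: CCCAGGTCACCCACG → Tm = 52°C (< 56°C)
First 16 bases: CCCAGGTCACCCACGC → Tm = 56°C (≥ 56°C)
Since every base adds ≥2°C, Tm only increases with n, so the threshold is first crossed at n = 16.

n = 16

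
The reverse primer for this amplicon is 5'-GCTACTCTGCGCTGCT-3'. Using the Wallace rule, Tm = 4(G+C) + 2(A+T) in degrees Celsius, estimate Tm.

G=4, T=5, C=6, A=1
AT pairs contribute 6, GC pairs contribute 10.
Tm = 4·10 + 2·6 = 40 + 12 = 52°C

52°C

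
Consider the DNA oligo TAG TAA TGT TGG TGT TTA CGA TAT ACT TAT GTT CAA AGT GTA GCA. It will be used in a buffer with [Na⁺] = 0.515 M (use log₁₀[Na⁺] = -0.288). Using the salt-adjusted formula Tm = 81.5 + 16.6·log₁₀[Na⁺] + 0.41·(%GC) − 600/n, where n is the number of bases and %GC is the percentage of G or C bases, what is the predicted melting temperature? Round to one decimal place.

76.1°C

Length n = 45. Base counts: A=13, G=10, C=4, T=18
G+C = 14, so %GC = 14/45 × 100 = 31.111%
Salt term: 16.6 × (-0.288) = -4.781
GC term: 0.41 × 31.111 = 12.756; length term: −600/45 = −13.333
Tm = 81.5 + (-4.781) + 12.756 − 13.333 = 76.142 → 76.1°C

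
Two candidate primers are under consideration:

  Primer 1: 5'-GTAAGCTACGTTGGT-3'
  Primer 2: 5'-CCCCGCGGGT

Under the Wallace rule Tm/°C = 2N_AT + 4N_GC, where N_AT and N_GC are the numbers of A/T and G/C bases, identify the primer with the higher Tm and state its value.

Primer 1: A+T=8, G+C=7 → Tm = 2(8)+4(7) = 44°C
Primer 2: A+T=1, G+C=9 → Tm = 2(1)+4(9) = 38°C
44°C vs 38°C → primer 1 is higher.

Primer 1, 44°C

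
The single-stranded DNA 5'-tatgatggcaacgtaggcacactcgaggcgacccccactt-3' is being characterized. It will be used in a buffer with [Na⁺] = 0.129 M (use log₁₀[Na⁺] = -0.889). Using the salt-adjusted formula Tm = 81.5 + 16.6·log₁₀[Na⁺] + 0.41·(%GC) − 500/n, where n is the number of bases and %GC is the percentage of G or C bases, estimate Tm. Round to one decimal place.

Length n = 40. Counting bases: T=7, C=13, A=10, G=10
G+C = 23, so %GC = 23/40 × 100 = 57.5%
Salt term: 16.6 × (-0.889) = -14.757
GC term: 0.41 × 57.5 = 23.575; length term: −500/40 = −12.5
Tm = 81.5 + (-14.757) + 23.575 − 12.5 = 77.818 → 77.8°C

77.8°C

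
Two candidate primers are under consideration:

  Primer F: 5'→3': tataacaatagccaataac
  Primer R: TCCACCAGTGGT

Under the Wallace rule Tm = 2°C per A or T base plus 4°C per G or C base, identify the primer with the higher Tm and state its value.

Primer F: A+T=14, G+C=5 → Tm = 2(14)+4(5) = 48°C
Primer R: A+T=5, G+C=7 → Tm = 2(5)+4(7) = 38°C
48°C vs 38°C → primer F is higher.

Primer F, 48°C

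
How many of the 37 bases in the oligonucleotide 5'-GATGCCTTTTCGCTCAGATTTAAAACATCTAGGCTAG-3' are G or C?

15

Base counts: G=7, C=8, A=10, T=12
G+C = 7 + 8 = 15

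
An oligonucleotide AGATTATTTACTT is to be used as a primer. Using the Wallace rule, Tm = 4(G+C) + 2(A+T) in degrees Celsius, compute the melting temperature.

30°C

Counting bases: A=4, G=1, T=7, C=1
So N_AT = 11 and N_GC = 2.
Tm = 2×11 + 4×2 = 30°C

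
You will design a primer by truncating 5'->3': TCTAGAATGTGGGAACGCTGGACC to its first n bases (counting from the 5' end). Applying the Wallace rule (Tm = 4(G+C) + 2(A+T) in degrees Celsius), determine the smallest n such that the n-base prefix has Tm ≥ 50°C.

n = 17

First 16 bases: TCTAGAATGTGGGAAC → Tm = 46°C (< 50°C)
First 17 bases: TCTAGAATGTGGGAACG → Tm = 50°C (≥ 50°C)
Each additional base adds 2°C (A/T) or 4°C (G/C), so Tm is non-decreasing in n; n = 17 is the first length to reach 50°C.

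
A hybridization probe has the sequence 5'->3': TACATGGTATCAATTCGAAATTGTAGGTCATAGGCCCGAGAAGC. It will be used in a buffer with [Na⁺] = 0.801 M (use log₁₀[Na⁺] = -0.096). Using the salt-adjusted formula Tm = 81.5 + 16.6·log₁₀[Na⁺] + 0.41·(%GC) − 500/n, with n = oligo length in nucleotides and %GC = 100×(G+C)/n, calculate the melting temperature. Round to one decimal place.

Length n = 44. Base counts: G=11, A=14, T=11, C=8
G+C = 19, so %GC = 19/44 × 100 = 43.182%
Salt term: 16.6 × (-0.096) = -1.594
GC term: 0.41 × 43.182 = 17.705; length term: −500/44 = −11.364
Tm = 81.5 + (-1.594) + 17.705 − 11.364 = 86.247 → 86.2°C

86.2°C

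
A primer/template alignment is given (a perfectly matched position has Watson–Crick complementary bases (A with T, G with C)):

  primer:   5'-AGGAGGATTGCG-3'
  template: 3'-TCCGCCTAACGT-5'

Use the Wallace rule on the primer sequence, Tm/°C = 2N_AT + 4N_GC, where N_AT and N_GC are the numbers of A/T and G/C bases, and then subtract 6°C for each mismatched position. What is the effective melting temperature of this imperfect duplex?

26°C

Primer base counts: A=3, T=2, G=6, C=1 → A+T=5, G+C=7
Perfect-match Tm = 2(5) + 4(7) = 10 + 28 = 38°C
Mismatches (positions where the bases are not complementary): 2 (at positions 4, 12)
Effective Tm = 38 − 2×6 = 38 − 12 = 26°C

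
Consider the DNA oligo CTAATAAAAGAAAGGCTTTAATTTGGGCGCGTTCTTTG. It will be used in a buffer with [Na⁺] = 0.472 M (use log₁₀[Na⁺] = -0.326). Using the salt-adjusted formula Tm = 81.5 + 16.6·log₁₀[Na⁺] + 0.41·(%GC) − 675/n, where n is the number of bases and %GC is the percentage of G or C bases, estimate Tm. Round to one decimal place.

73.4°C

Length n = 38. Scanning the sequence gives A=11, G=9, C=5, T=13.
G+C = 14, so %GC = 14/38 × 100 = 36.842%
Salt term: 16.6 × (-0.326) = -5.412
GC term: 0.41 × 36.842 = 15.105; length term: −675/38 = −17.763
Tm = 81.5 + (-5.412) + 15.105 − 17.763 = 73.43 → 73.4°C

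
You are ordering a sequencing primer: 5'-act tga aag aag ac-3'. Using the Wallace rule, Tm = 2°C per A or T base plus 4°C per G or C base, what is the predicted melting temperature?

T=2, C=2, A=7, G=3
A+T = 9, G+C = 5
Tm = 4·5 + 2·9 = 20 + 18 = 38°C

38°C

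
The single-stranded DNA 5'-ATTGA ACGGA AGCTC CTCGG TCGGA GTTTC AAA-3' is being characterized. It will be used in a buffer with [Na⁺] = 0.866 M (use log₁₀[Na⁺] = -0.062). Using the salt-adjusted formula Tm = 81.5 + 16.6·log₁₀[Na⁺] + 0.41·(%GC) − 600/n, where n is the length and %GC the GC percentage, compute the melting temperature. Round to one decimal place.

Length n = 33. Base counts: C=7, A=9, G=9, T=8
G+C = 16, so %GC = 16/33 × 100 = 48.485%
Salt term: 16.6 × (-0.062) = -1.029
GC term: 0.41 × 48.485 = 19.879; length term: −600/33 = −18.182
Tm = 81.5 + (-1.029) + 19.879 − 18.182 = 82.168 → 82.2°C

82.2°C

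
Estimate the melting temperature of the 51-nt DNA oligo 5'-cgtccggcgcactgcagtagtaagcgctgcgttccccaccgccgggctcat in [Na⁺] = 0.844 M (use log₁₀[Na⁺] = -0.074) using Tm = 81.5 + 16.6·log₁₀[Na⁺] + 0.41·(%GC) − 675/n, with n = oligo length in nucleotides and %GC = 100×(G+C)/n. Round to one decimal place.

Length n = 51. Counting bases: C=20, T=9, A=7, G=15
G+C = 35, so %GC = 35/51 × 100 = 68.627%
Salt term: 16.6 × (-0.074) = -1.228
GC term: 0.41 × 68.627 = 28.137; length term: −675/51 = −13.235
Tm = 81.5 + (-1.228) + 28.137 − 13.235 = 95.174 → 95.2°C

95.2°C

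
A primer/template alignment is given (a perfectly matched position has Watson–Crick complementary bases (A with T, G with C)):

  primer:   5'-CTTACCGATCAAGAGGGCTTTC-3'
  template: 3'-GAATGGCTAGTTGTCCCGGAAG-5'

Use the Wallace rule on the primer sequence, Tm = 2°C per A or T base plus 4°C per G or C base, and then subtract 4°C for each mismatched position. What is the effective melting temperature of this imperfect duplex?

Primer base counts: A=5, T=6, G=5, C=6 → A+T=11, G+C=11
Perfect-match Tm = 2(11) + 4(11) = 22 + 44 = 66°C
Mismatches (positions where the bases are not complementary): 2 (at positions 13, 19)
Effective Tm = 66 − 2×4 = 66 − 8 = 58°C

58°C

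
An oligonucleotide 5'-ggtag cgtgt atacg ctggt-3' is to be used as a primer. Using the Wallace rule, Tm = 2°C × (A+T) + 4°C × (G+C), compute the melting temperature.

Counting bases: T=6, C=3, G=8, A=3
AT pairs contribute 9, GC pairs contribute 11.
Tm = 2×9 + 4×11 = 62°C

62°C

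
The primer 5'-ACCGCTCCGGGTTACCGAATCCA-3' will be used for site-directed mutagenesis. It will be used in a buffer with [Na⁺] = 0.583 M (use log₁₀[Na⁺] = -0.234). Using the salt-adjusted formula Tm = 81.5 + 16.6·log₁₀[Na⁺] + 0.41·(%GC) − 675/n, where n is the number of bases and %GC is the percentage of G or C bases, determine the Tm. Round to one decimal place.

73.2°C

Length n = 23. Scanning the sequence gives G=5, A=5, T=4, C=9.
G+C = 14, so %GC = 14/23 × 100 = 60.87%
Salt term: 16.6 × (-0.234) = -3.884
GC term: 0.41 × 60.87 = 24.957; length term: −675/23 = −29.348
Tm = 81.5 + (-3.884) + 24.957 − 29.348 = 73.225 → 73.2°C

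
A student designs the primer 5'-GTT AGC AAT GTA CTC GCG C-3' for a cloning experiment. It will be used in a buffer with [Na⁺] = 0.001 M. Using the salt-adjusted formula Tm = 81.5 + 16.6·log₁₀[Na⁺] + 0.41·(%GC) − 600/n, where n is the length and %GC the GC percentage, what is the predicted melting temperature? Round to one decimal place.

Length n = 19. Base counts: T=5, A=4, C=5, G=5
G+C = 10, so %GC = 10/19 × 100 = 52.632%
Salt term: 16.6 × (-3) = -49.8
GC term: 0.41 × 52.632 = 21.579; length term: −600/19 = −31.579
Tm = 81.5 + (-49.8) + 21.579 − 31.579 = 21.7 → 21.7°C

21.7°C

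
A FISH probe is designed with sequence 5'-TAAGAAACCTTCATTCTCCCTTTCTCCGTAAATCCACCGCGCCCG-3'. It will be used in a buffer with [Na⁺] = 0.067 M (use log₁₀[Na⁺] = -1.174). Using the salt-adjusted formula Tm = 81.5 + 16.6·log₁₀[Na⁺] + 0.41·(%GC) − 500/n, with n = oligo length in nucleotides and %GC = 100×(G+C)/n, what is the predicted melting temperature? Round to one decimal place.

Length n = 45. Base counts: A=10, C=18, G=5, T=12
G+C = 23, so %GC = 23/45 × 100 = 51.111%
Salt term: 16.6 × (-1.174) = -19.488
GC term: 0.41 × 51.111 = 20.956; length term: −500/45 = −11.111
Tm = 81.5 + (-19.488) + 20.956 − 11.111 = 71.857 → 71.9°C

71.9°C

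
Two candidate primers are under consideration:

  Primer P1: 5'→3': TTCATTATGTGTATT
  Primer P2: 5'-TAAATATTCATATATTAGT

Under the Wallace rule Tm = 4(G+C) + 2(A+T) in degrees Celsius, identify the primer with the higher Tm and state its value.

Primer P1: A+T=12, G+C=3 → Tm = 2(12)+4(3) = 36°C
Primer P2: A+T=17, G+C=2 → Tm = 2(17)+4(2) = 42°C
36°C vs 42°C → primer P2 is higher.

Primer P2, 42°C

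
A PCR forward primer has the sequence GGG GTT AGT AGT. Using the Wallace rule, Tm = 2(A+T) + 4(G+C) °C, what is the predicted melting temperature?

G=6, C=0, T=4, A=2
AT pairs contribute 6, GC pairs contribute 6.
Tm = 4·6 + 2·6 = 24 + 12 = 36°C

36°C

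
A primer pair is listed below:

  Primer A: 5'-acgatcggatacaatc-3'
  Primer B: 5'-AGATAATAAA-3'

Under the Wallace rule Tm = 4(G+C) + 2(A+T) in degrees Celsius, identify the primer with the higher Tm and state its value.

Primer A: A+T=9, G+C=7 → Tm = 2(9)+4(7) = 46°C
Primer B: A+T=9, G+C=1 → Tm = 2(9)+4(1) = 22°C
46°C vs 22°C → primer A is higher.

Primer A, 46°C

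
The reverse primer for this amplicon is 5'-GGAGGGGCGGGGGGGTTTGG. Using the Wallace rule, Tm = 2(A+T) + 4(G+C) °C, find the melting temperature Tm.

C=1, G=15, T=3, A=1
A+T = 4, G+C = 16
Tm = 2(4) + 4(16) = 8 + 64 = 72°C

72°C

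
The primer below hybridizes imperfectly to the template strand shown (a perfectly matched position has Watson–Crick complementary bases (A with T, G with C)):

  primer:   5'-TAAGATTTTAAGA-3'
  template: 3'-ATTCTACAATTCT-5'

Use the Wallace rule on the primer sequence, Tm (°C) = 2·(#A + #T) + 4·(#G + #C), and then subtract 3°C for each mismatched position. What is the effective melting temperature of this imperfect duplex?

Primer base counts: A=6, T=5, G=2, C=0 → A+T=11, G+C=2
Perfect-match Tm = 2(11) + 4(2) = 22 + 8 = 30°C
Mismatches (positions where the bases are not complementary): 1 (at position 7)
Effective Tm = 30 − 1×3 = 30 − 3 = 27°C

27°C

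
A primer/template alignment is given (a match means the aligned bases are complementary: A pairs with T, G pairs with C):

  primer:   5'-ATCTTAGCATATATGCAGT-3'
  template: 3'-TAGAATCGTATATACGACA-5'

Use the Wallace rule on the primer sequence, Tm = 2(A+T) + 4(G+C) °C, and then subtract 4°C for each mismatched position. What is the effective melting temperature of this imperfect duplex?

46°C

Primer base counts: A=6, T=7, G=3, C=3 → A+T=13, G+C=6
Perfect-match Tm = 2(13) + 4(6) = 26 + 24 = 50°C
Mismatches (positions where the bases are not complementary): 1 (at position 17)
Effective Tm = 50 − 1×4 = 50 − 4 = 46°C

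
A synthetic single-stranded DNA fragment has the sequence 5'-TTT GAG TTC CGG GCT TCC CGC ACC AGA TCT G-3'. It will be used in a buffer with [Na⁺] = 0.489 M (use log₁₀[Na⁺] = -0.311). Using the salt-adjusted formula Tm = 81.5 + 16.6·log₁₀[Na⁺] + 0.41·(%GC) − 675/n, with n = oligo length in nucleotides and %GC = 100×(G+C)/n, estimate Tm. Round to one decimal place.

78.4°C

Length n = 31. G=8, A=4, T=9, C=10
G+C = 18, so %GC = 18/31 × 100 = 58.065%
Salt term: 16.6 × (-0.311) = -5.163
GC term: 0.41 × 58.065 = 23.807; length term: −675/31 = −21.774
Tm = 81.5 + (-5.163) + 23.807 − 21.774 = 78.37 → 78.4°C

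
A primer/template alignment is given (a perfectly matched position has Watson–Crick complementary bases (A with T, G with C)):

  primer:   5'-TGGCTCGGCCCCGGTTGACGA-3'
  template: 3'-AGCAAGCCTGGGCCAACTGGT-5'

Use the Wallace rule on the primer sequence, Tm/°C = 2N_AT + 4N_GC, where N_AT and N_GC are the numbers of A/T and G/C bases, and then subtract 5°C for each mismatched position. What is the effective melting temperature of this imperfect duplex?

Primer base counts: A=2, T=4, G=8, C=7 → A+T=6, G+C=15
Perfect-match Tm = 2(6) + 4(15) = 12 + 60 = 72°C
Mismatches (positions where the bases are not complementary): 4 (at positions 2, 4, 9, 20)
Effective Tm = 72 − 4×5 = 72 − 20 = 52°C

52°C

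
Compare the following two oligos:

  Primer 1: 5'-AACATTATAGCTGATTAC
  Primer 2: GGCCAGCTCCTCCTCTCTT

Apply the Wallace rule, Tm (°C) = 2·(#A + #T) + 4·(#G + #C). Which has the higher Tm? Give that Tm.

Primer 1: A+T=13, G+C=5 → Tm = 2(13)+4(5) = 46°C
Primer 2: A+T=7, G+C=12 → Tm = 2(7)+4(12) = 62°C
46°C vs 62°C → primer 2 is higher.

Primer 2, 62°C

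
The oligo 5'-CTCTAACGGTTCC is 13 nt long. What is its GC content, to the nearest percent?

Base counts: T=4, G=2, C=5, A=2
G+C = 2 + 5 = 7 out of 13 bases
%GC = 7/13 × 100 = 53.85% ≈ 54%

54%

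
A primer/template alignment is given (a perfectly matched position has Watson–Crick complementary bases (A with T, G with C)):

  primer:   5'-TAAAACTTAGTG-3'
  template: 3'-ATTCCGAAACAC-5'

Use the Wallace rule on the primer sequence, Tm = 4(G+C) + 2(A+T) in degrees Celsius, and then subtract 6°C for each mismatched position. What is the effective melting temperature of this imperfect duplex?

12°C

Primer base counts: A=5, T=4, G=2, C=1 → A+T=9, G+C=3
Perfect-match Tm = 2(9) + 4(3) = 18 + 12 = 30°C
Mismatches (positions where the bases are not complementary): 3 (at positions 4, 5, 9)
Effective Tm = 30 − 3×6 = 30 − 18 = 12°C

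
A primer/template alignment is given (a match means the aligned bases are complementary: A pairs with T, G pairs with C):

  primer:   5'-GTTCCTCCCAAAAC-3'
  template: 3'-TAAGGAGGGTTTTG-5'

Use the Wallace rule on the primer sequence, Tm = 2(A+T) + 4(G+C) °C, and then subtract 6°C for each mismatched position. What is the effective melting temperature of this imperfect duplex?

36°C

Primer base counts: A=4, T=3, G=1, C=6 → A+T=7, G+C=7
Perfect-match Tm = 2(7) + 4(7) = 14 + 28 = 42°C
Mismatches (positions where the bases are not complementary): 1 (at position 1)
Effective Tm = 42 − 1×6 = 42 − 6 = 36°C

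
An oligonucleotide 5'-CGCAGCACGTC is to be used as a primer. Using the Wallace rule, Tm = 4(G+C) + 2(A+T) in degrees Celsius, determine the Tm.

Base counts: T=1, C=5, A=2, G=3
So N_AT = 3 and N_GC = 8.
Tm = 4·8 + 2·3 = 32 + 6 = 38°C

38°C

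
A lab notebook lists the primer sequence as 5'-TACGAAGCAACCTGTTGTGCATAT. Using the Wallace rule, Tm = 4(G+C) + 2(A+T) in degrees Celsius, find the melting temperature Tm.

Base counts: C=5, T=7, G=5, A=7
So N_AT = 14 and N_GC = 10.
Tm = 4·10 + 2·14 = 40 + 28 = 68°C

68°C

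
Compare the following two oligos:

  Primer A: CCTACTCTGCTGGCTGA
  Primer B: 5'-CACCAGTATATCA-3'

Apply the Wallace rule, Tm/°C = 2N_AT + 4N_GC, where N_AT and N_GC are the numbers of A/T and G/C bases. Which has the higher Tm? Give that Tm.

Primer A: A+T=7, G+C=10 → Tm = 2(7)+4(10) = 54°C
Primer B: A+T=8, G+C=5 → Tm = 2(8)+4(5) = 36°C
54°C vs 36°C → primer A is higher.

Primer A, 54°C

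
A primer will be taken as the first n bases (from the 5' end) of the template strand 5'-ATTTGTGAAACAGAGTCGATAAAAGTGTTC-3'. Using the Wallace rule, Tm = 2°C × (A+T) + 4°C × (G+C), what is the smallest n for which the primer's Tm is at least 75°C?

n = 29

First 28 bases: ATTTGTGAAACAGAGTCGATAAAAGTGT → Tm = 74°C (< 75°C)
First 29 bases: ATTTGTGAAACAGAGTCGATAAAAGTGTT → Tm = 76°C (≥ 75°C)
Since every base adds ≥2°C, Tm only increases with n, so the threshold is first crossed at n = 29.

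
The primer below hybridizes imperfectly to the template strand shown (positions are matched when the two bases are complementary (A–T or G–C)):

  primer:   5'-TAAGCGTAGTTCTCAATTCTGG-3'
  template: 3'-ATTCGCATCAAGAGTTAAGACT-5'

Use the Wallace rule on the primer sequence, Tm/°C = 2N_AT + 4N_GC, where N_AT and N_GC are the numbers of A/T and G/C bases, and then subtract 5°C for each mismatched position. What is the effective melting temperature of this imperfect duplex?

Primer base counts: A=5, T=8, G=5, C=4 → A+T=13, G+C=9
Perfect-match Tm = 2(13) + 4(9) = 26 + 36 = 62°C
Mismatches (positions where the bases are not complementary): 1 (at position 22)
Effective Tm = 62 − 1×5 = 62 − 5 = 57°C

57°C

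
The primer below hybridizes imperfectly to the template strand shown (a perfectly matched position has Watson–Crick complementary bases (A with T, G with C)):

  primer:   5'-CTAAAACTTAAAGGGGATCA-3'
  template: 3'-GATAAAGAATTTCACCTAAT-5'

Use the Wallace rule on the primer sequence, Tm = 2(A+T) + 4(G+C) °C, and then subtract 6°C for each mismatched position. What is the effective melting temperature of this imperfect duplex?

24°C

Primer base counts: A=9, T=4, G=4, C=3 → A+T=13, G+C=7
Perfect-match Tm = 2(13) + 4(7) = 26 + 28 = 54°C
Mismatches (positions where the bases are not complementary): 5 (at positions 4, 5, 6, 14, 19)
Effective Tm = 54 − 5×6 = 54 − 30 = 24°C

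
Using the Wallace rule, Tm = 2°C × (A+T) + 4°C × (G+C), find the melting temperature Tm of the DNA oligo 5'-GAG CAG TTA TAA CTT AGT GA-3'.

54°C

Base counts: C=2, T=6, G=5, A=7
A+T = 13, G+C = 7
Tm = 2×13 + 4×7 = 54°C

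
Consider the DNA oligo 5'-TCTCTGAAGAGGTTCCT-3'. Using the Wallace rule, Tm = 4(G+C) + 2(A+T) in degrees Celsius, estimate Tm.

Base counts: T=6, G=4, C=4, A=3
AT pairs contribute 9, GC pairs contribute 8.
Tm = 2(9) + 4(8) = 18 + 32 = 50°C

50°C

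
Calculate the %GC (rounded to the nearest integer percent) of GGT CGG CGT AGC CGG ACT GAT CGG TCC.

C=8, A=3, T=5, G=11
G+C = 11 + 8 = 19 out of 27 bases
%GC = 19/27 × 100 = 70.37% ≈ 70%

70%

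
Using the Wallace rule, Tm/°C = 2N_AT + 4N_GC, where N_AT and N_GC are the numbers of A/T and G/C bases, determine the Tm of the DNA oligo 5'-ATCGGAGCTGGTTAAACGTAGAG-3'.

68°C

G=8, T=5, A=7, C=3
So N_AT = 12 and N_GC = 11.
Tm = 4·11 + 2·12 = 44 + 24 = 68°C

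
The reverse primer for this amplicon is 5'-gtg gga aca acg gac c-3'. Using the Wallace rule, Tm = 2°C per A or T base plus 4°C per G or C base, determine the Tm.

52°C

Base counts: C=4, G=6, A=5, T=1
A+T = 6, G+C = 10
Tm = 2(6) + 4(10) = 12 + 40 = 52°C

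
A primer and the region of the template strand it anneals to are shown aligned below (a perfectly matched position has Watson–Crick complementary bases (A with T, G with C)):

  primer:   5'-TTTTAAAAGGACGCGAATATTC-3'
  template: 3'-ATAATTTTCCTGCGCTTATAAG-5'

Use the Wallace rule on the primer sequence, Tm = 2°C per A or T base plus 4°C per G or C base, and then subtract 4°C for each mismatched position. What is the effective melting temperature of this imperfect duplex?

54°C

Primer base counts: A=8, T=7, G=4, C=3 → A+T=15, G+C=7
Perfect-match Tm = 2(15) + 4(7) = 30 + 28 = 58°C
Mismatches (positions where the bases are not complementary): 1 (at position 2)
Effective Tm = 58 − 1×4 = 58 − 4 = 54°C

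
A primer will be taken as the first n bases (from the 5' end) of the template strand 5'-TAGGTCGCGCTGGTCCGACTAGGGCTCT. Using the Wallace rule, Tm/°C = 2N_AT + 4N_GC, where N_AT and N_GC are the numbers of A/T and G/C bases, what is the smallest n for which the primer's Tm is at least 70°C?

First 21 bases: TAGGTCGCGCTGGTCCGACTA → Tm = 68°C (< 70°C)
First 22 bases: TAGGTCGCGCTGGTCCGACTAG → Tm = 72°C (≥ 70°C)
Each additional base adds 2°C (A/T) or 4°C (G/C), so Tm is non-decreasing in n; n = 22 is the first length to reach 70°C.

n = 22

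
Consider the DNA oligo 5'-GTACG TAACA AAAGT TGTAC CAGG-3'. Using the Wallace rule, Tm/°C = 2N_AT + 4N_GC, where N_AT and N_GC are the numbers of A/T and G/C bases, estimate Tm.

Counting bases: A=9, C=4, T=5, G=6
So N_AT = 14 and N_GC = 10.
Tm = 2(14) + 4(10) = 28 + 40 = 68°C

68°C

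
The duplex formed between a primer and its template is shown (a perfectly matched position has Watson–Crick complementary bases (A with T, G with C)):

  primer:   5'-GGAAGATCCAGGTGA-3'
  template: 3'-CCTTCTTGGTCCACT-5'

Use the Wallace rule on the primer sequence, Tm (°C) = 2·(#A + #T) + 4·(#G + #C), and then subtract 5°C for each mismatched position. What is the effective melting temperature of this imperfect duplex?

Primer base counts: A=5, T=2, G=6, C=2 → A+T=7, G+C=8
Perfect-match Tm = 2(7) + 4(8) = 14 + 32 = 46°C
Mismatches (positions where the bases are not complementary): 1 (at position 7)
Effective Tm = 46 − 1×5 = 46 − 5 = 41°C

41°C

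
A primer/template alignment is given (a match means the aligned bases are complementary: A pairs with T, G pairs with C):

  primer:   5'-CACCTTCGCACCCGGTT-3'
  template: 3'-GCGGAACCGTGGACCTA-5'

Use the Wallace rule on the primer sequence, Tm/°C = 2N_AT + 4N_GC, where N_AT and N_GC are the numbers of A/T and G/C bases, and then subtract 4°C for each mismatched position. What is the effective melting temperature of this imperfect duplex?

40°C

Primer base counts: A=2, T=4, G=3, C=8 → A+T=6, G+C=11
Perfect-match Tm = 2(6) + 4(11) = 12 + 44 = 56°C
Mismatches (positions where the bases are not complementary): 4 (at positions 2, 7, 13, 16)
Effective Tm = 56 − 4×4 = 56 − 16 = 40°C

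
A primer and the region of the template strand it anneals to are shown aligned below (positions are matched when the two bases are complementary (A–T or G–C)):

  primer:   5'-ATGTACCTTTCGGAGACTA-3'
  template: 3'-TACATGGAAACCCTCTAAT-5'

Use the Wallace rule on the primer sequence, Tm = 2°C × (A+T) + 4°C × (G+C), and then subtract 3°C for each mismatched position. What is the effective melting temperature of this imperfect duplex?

Primer base counts: A=5, T=6, G=4, C=4 → A+T=11, G+C=8
Perfect-match Tm = 2(11) + 4(8) = 22 + 32 = 54°C
Mismatches (positions where the bases are not complementary): 2 (at positions 11, 17)
Effective Tm = 54 − 2×3 = 54 − 6 = 48°C

48°C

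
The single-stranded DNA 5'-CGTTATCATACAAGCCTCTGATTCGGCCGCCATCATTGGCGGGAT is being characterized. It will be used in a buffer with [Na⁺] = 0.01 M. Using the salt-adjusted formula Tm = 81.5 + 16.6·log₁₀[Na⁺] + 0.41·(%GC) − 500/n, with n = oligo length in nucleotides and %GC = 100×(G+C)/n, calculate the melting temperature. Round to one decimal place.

Length n = 45. Scanning the sequence gives G=11, T=12, A=9, C=13.
G+C = 24, so %GC = 24/45 × 100 = 53.333%
Salt term: 16.6 × (-2) = -33.2
GC term: 0.41 × 53.333 = 21.867; length term: −500/45 = −11.111
Tm = 81.5 + (-33.2) + 21.867 − 11.111 = 59.056 → 59.1°C

59.1°C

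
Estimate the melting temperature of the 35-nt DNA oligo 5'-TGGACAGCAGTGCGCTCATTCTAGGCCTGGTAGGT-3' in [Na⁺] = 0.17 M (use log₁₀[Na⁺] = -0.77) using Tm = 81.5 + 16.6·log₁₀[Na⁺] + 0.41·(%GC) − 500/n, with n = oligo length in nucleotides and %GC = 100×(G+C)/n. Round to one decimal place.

77.9°C

Length n = 35. Counting bases: T=9, A=6, C=8, G=12
G+C = 20, so %GC = 20/35 × 100 = 57.143%
Salt term: 16.6 × (-0.77) = -12.782
GC term: 0.41 × 57.143 = 23.429; length term: −500/35 = −14.286
Tm = 81.5 + (-12.782) + 23.429 − 14.286 = 77.861 → 77.9°C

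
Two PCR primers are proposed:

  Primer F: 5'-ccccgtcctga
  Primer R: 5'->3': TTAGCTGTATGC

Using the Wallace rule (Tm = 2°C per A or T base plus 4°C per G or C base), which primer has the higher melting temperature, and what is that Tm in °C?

Primer F, 38°C

Primer F: A+T=3, G+C=8 → Tm = 2(3)+4(8) = 38°C
Primer R: A+T=7, G+C=5 → Tm = 2(7)+4(5) = 34°C
38°C vs 34°C → primer F is higher.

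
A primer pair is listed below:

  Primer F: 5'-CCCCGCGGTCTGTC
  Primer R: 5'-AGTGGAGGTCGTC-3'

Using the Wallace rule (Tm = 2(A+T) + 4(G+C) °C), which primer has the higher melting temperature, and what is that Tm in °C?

Primer F: A+T=3, G+C=11 → Tm = 2(3)+4(11) = 50°C
Primer R: A+T=5, G+C=8 → Tm = 2(5)+4(8) = 42°C
50°C vs 42°C → primer F is higher.

Primer F, 50°C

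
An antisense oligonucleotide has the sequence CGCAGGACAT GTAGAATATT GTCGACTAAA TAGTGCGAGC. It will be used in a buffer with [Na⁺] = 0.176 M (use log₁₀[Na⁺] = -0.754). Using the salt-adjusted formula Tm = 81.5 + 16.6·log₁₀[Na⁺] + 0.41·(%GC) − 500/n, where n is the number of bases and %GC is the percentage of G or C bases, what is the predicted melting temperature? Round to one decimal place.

74.9°C

Length n = 40. C=7, G=11, A=13, T=9
G+C = 18, so %GC = 18/40 × 100 = 45%
Salt term: 16.6 × (-0.754) = -12.516
GC term: 0.41 × 45 = 18.45; length term: −500/40 = −12.5
Tm = 81.5 + (-12.516) + 18.45 − 12.5 = 74.934 → 74.9°C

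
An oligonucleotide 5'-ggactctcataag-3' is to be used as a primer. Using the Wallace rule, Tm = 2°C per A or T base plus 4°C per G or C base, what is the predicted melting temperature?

Scanning the sequence gives A=4, G=3, T=3, C=3.
A+T = 7, G+C = 6
Tm = 2×7 + 4×6 = 38°C

38°C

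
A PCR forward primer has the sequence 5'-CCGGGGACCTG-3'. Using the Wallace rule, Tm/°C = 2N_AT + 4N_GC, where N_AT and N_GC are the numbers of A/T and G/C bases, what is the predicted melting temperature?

40°C

Base counts: T=1, C=4, G=5, A=1
A+T = 2, G+C = 9
Tm = 4·9 + 2·2 = 36 + 4 = 40°C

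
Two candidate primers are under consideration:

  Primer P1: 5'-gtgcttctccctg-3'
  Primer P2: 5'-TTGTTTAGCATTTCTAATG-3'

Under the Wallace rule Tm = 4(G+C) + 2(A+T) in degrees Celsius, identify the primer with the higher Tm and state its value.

Primer P2, 48°C

Primer P1: A+T=5, G+C=8 → Tm = 2(5)+4(8) = 42°C
Primer P2: A+T=14, G+C=5 → Tm = 2(14)+4(5) = 48°C
42°C vs 48°C → primer P2 is higher.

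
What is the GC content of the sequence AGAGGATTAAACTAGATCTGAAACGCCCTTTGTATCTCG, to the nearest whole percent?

Scanning the sequence gives T=11, A=12, G=8, C=8.
G+C = 8 + 8 = 16 out of 39 bases
%GC = 16/39 × 100 = 41.03% ≈ 41%

41%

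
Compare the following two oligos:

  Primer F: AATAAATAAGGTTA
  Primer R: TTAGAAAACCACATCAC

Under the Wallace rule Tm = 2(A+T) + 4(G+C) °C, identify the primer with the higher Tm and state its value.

Primer F: A+T=12, G+C=2 → Tm = 2(12)+4(2) = 32°C
Primer R: A+T=11, G+C=6 → Tm = 2(11)+4(6) = 46°C
32°C vs 46°C → primer R is higher.

Primer R, 46°C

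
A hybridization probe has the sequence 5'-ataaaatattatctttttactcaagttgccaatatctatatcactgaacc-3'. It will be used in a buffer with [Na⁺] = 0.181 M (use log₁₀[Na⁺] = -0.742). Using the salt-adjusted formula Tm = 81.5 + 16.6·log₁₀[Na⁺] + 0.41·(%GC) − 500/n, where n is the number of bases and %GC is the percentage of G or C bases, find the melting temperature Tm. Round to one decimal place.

69.8°C

Length n = 50. Base counts: T=19, A=18, G=3, C=10
G+C = 13, so %GC = 13/50 × 100 = 26%
Salt term: 16.6 × (-0.742) = -12.317
GC term: 0.41 × 26 = 10.66; length term: −500/50 = −10
Tm = 81.5 + (-12.317) + 10.66 − 10 = 69.843 → 69.8°C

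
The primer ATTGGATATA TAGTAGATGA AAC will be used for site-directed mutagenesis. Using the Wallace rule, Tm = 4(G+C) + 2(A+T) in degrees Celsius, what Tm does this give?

Base counts: G=5, C=1, T=7, A=10
AT pairs contribute 17, GC pairs contribute 6.
Tm = 4·6 + 2·17 = 24 + 34 = 58°C

58°C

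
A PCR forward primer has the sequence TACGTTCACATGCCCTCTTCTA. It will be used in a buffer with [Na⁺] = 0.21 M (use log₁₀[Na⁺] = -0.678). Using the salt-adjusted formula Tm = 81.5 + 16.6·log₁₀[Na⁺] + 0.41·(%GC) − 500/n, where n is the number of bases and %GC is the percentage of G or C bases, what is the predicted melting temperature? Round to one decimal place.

Length n = 22. Scanning the sequence gives T=8, C=8, G=2, A=4.
G+C = 10, so %GC = 10/22 × 100 = 45.455%
Salt term: 16.6 × (-0.678) = -11.255
GC term: 0.41 × 45.455 = 18.637; length term: −500/22 = −22.727
Tm = 81.5 + (-11.255) + 18.637 − 22.727 = 66.155 → 66.2°C

66.2°C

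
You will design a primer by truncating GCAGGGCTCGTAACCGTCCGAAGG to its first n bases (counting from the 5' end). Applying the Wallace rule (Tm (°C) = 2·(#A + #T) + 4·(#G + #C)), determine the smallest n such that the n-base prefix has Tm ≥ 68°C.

n = 20

First 19 bases: GCAGGGCTCGTAACCGTCC → Tm = 64°C (< 68°C)
First 20 bases: GCAGGGCTCGTAACCGTCCG → Tm = 68°C (≥ 68°C)
Each additional base adds 2°C (A/T) or 4°C (G/C), so Tm is non-decreasing in n; n = 20 is the first length to reach 68°C.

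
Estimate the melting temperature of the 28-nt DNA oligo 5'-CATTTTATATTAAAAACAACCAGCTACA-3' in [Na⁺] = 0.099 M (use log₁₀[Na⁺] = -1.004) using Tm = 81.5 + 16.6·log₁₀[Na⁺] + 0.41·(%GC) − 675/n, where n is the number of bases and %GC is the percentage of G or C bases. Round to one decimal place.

51.0°C

Length n = 28. G=1, C=6, T=8, A=13
G+C = 7, so %GC = 7/28 × 100 = 25%
Salt term: 16.6 × (-1.004) = -16.666
GC term: 0.41 × 25 = 10.25; length term: −675/28 = −24.107
Tm = 81.5 + (-16.666) + 10.25 − 24.107 = 50.977 → 51.0°C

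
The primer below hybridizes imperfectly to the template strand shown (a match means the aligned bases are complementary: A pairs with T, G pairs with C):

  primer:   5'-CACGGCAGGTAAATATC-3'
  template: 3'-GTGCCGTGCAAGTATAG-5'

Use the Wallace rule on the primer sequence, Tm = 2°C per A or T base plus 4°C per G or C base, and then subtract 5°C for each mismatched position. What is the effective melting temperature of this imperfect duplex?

35°C

Primer base counts: A=6, T=3, G=4, C=4 → A+T=9, G+C=8
Perfect-match Tm = 2(9) + 4(8) = 18 + 32 = 50°C
Mismatches (positions where the bases are not complementary): 3 (at positions 8, 11, 12)
Effective Tm = 50 − 3×5 = 50 − 15 = 35°C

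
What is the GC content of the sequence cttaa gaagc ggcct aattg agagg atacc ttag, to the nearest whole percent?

44%

Base counts: T=8, G=9, C=6, A=11
G+C = 9 + 6 = 15 out of 34 bases
%GC = 15/34 × 100 = 44.12% ≈ 44%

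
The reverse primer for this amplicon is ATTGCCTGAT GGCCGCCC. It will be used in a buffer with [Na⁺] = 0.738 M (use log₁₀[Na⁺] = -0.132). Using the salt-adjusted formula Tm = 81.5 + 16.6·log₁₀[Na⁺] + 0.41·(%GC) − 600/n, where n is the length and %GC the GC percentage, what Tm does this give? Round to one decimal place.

73.3°C

Length n = 18. Counting bases: G=5, A=2, T=4, C=7
G+C = 12, so %GC = 12/18 × 100 = 66.667%
Salt term: 16.6 × (-0.132) = -2.191
GC term: 0.41 × 66.667 = 27.333; length term: −600/18 = −33.333
Tm = 81.5 + (-2.191) + 27.333 − 33.333 = 73.309 → 73.3°C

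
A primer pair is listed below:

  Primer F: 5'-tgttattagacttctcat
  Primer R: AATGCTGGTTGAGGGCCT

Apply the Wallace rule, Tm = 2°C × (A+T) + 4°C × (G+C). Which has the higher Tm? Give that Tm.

Primer F: A+T=13, G+C=5 → Tm = 2(13)+4(5) = 46°C
Primer R: A+T=8, G+C=10 → Tm = 2(8)+4(10) = 56°C
46°C vs 56°C → primer R is higher.

Primer R, 56°C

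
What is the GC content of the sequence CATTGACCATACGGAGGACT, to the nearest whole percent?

G=5, A=6, C=5, T=4
G+C = 5 + 5 = 10 out of 20 bases
%GC = 10/20 × 100 = 50% ≈ 50%

50%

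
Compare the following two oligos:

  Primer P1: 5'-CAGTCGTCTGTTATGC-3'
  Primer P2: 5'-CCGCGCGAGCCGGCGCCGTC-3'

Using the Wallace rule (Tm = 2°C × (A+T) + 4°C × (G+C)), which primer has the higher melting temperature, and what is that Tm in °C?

Primer P2, 76°C

Primer P1: A+T=8, G+C=8 → Tm = 2(8)+4(8) = 48°C
Primer P2: A+T=2, G+C=18 → Tm = 2(2)+4(18) = 76°C
48°C vs 76°C → primer P2 is higher.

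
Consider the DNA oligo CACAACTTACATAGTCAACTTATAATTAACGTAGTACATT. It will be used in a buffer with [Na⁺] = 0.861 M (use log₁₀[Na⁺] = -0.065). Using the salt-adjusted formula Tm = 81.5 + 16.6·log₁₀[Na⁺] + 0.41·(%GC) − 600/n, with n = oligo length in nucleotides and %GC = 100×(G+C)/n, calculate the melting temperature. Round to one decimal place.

Length n = 40. Base counts: G=3, A=16, T=13, C=8
G+C = 11, so %GC = 11/40 × 100 = 27.5%
Salt term: 16.6 × (-0.065) = -1.079
GC term: 0.41 × 27.5 = 11.275; length term: −600/40 = −15
Tm = 81.5 + (-1.079) + 11.275 − 15 = 76.696 → 76.7°C

76.7°C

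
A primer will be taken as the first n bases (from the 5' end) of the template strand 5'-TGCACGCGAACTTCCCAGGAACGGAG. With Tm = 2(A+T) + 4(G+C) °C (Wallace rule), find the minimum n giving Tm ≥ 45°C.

n = 15

First 14 bases: TGCACGCGAACTTC → Tm = 44°C (< 45°C)
First 15 bases: TGCACGCGAACTTCC → Tm = 48°C (≥ 45°C)
Each additional base adds 2°C (A/T) or 4°C (G/C), so Tm is non-decreasing in n; n = 15 is the first length to reach 45°C.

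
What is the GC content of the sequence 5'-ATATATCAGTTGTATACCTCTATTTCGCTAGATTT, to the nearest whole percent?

Scanning the sequence gives A=9, T=16, G=4, C=6.
G+C = 4 + 6 = 10 out of 35 bases
%GC = 10/35 × 100 = 28.57% ≈ 29%

29%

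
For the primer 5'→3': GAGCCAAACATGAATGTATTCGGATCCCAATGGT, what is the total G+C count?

15

Base counts: G=8, A=11, T=8, C=7
Total G or C: 8 + 7 = 15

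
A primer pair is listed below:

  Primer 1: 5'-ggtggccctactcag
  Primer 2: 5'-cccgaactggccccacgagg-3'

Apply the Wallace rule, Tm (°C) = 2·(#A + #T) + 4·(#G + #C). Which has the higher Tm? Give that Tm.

Primer 1: A+T=5, G+C=10 → Tm = 2(5)+4(10) = 50°C
Primer 2: A+T=5, G+C=15 → Tm = 2(5)+4(15) = 70°C
50°C vs 70°C → primer 2 is higher.

Primer 2, 70°C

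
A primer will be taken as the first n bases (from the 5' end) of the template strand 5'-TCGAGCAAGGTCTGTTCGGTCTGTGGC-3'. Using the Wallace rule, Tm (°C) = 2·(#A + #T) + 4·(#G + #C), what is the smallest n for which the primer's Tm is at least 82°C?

n = 26

First 25 bases: TCGAGCAAGGTCTGTTCGGTCTGTG → Tm = 78°C (< 82°C)
First 26 bases: TCGAGCAAGGTCTGTTCGGTCTGTGG → Tm = 82°C (≥ 82°C)
Since every base adds ≥2°C, Tm only increases with n, so the threshold is first crossed at n = 26.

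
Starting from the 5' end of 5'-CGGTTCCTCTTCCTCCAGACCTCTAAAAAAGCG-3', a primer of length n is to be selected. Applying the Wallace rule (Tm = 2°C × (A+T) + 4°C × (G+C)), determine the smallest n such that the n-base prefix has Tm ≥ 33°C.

n = 11

First 10 bases: CGGTTCCTCT → Tm = 32°C (< 33°C)
First 11 bases: CGGTTCCTCTT → Tm = 34°C (≥ 33°C)
Since every base adds ≥2°C, Tm only increases with n, so the threshold is first crossed at n = 11.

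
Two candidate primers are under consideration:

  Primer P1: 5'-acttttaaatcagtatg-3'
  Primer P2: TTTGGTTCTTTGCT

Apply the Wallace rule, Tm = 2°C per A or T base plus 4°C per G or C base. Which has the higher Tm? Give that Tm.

Primer P1, 42°C

Primer P1: A+T=13, G+C=4 → Tm = 2(13)+4(4) = 42°C
Primer P2: A+T=9, G+C=5 → Tm = 2(9)+4(5) = 38°C
42°C vs 38°C → primer P1 is higher.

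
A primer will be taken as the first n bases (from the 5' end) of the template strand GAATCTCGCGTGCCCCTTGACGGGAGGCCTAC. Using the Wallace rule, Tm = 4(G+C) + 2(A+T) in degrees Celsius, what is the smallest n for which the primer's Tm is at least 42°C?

First 12 bases: GAATCTCGCGTG → Tm = 38°C (< 42°C)
First 13 bases: GAATCTCGCGTGC → Tm = 42°C (≥ 42°C)
Each additional base adds 2°C (A/T) or 4°C (G/C), so Tm is non-decreasing in n; n = 13 is the first length to reach 42°C.

n = 13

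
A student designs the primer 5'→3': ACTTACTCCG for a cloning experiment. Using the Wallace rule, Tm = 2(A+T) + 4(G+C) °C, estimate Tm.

30°C

C=4, G=1, A=2, T=3
AT pairs contribute 5, GC pairs contribute 5.
Tm = 4·5 + 2·5 = 20 + 10 = 30°C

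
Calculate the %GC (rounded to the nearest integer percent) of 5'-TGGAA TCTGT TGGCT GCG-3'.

56%

G=7, T=6, C=3, A=2
G+C = 7 + 3 = 10 out of 18 bases
%GC = 10/18 × 100 = 55.56% ≈ 56%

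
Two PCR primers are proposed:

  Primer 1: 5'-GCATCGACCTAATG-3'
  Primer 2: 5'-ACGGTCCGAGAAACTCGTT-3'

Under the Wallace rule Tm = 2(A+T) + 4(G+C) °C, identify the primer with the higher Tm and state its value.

Primer 1: A+T=7, G+C=7 → Tm = 2(7)+4(7) = 42°C
Primer 2: A+T=9, G+C=10 → Tm = 2(9)+4(10) = 58°C
42°C vs 58°C → primer 2 is higher.

Primer 2, 58°C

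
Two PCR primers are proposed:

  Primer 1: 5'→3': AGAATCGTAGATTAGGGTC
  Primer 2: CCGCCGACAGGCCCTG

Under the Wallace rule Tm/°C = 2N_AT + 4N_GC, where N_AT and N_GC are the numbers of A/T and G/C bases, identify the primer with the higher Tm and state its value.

Primer 2, 58°C

Primer 1: A+T=11, G+C=8 → Tm = 2(11)+4(8) = 54°C
Primer 2: A+T=3, G+C=13 → Tm = 2(3)+4(13) = 58°C
54°C vs 58°C → primer 2 is higher.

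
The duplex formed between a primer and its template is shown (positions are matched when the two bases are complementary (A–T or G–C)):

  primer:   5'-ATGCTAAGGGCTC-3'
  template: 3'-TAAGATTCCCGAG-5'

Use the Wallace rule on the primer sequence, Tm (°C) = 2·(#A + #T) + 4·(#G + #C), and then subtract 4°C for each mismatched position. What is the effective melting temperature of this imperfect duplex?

Primer base counts: A=3, T=3, G=4, C=3 → A+T=6, G+C=7
Perfect-match Tm = 2(6) + 4(7) = 12 + 28 = 40°C
Mismatches (positions where the bases are not complementary): 1 (at position 3)
Effective Tm = 40 − 1×4 = 40 − 4 = 36°C

36°C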